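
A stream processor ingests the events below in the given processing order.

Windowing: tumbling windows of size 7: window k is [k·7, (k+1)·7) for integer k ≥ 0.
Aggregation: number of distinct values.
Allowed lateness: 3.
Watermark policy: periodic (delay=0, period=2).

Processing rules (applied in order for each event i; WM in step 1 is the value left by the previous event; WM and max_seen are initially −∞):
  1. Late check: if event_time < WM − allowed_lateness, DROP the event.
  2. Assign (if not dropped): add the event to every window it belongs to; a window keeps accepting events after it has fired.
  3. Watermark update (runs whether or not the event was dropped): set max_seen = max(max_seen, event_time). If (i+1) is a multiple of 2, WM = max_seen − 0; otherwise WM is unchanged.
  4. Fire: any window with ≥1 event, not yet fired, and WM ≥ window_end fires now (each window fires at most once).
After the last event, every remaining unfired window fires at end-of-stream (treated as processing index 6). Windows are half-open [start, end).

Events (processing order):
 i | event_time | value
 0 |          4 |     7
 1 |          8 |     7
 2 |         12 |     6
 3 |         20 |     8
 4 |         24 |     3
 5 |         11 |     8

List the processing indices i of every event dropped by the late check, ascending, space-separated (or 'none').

i=0 t=4 v=7: → [0,7); WM=−∞
i=1 t=8 v=7: → [7,14); WM=8; [0,7) fires=1
i=2 t=12 v=6: → [7,14); WM=8
i=3 t=20 v=8: → [14,21); WM=20; [7,14) fires=2
i=4 t=24 v=3: → [21,28); WM=20
i=5 t=11 v=8: DROP (t<20-3); WM=24; [14,21) fires=1

5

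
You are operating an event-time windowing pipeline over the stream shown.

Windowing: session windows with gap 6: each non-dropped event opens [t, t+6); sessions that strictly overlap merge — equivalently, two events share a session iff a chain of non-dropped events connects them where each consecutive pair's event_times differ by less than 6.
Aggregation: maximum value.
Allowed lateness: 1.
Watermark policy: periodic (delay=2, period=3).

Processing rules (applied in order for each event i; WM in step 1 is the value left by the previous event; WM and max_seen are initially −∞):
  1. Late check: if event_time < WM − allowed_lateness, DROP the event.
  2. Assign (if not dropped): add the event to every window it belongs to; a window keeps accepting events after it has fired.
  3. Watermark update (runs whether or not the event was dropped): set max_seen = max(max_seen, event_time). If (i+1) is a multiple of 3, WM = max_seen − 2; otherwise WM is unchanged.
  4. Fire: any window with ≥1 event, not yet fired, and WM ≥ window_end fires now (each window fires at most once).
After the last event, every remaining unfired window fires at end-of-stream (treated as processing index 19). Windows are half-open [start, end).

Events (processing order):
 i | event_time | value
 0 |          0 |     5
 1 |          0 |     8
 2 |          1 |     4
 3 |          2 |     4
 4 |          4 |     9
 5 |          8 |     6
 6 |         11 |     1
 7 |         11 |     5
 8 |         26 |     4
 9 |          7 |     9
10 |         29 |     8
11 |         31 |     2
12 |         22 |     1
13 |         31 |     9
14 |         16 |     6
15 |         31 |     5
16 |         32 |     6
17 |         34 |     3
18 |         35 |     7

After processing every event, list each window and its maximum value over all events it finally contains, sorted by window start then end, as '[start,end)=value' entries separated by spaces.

[0,17)=9 [26,41)=9

i=0 t=0 v=5: → [0,6); WM=−∞
i=1 t=0 v=8: → [0,6); WM=−∞
i=2 t=1 v=4: → [0,7); WM=-1
i=3 t=2 v=4: → [0,8); WM=-1
i=4 t=4 v=9: → [0,10); WM=-1
i=5 t=8 v=6: → [0,14); WM=6
i=6 t=11 v=1: → [0,17); WM=6
i=7 t=11 v=5: → [0,17); WM=6
i=8 t=26 v=4: → [26,32); WM=24
i=9 t=7 v=9: DROP (t<24-1); WM=24
i=10 t=29 v=8: → [26,35); WM=24
i=11 t=31 v=2: → [26,37); WM=29
i=12 t=22 v=1: DROP (t<29-1); WM=29
i=13 t=31 v=9: → [26,37); WM=29
i=14 t=16 v=6: DROP (t<29-1); WM=29
i=15 t=31 v=5: → [26,37); WM=29
i=16 t=32 v=6: → [26,38); WM=29
i=17 t=34 v=3: → [26,40); WM=32
i=18 t=35 v=7: → [26,41); WM=32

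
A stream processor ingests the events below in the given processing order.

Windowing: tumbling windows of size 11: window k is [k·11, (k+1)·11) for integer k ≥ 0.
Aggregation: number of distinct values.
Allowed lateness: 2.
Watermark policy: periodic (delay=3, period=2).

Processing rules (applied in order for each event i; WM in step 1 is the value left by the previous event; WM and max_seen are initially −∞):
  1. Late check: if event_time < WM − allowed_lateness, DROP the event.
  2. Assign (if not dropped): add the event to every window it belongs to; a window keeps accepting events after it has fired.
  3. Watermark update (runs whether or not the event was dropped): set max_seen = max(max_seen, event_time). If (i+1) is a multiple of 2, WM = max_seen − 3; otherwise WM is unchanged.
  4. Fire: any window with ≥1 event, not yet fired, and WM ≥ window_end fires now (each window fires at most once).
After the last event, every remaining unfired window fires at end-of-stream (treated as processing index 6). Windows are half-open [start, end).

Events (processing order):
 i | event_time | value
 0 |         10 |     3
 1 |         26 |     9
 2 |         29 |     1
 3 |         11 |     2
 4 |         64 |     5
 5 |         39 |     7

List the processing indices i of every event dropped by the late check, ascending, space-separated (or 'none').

i=0 t=10 v=3: → [0,11); WM=−∞
i=1 t=26 v=9: → [22,33); WM=23; [0,11) fires=1
i=2 t=29 v=1: → [22,33); WM=23
i=3 t=11 v=2: DROP (t<23-2); WM=26
i=4 t=64 v=5: → [55,66); WM=26
i=5 t=39 v=7: → [33,44); WM=61; [22,33) fires=2 [33,44) fires=1

3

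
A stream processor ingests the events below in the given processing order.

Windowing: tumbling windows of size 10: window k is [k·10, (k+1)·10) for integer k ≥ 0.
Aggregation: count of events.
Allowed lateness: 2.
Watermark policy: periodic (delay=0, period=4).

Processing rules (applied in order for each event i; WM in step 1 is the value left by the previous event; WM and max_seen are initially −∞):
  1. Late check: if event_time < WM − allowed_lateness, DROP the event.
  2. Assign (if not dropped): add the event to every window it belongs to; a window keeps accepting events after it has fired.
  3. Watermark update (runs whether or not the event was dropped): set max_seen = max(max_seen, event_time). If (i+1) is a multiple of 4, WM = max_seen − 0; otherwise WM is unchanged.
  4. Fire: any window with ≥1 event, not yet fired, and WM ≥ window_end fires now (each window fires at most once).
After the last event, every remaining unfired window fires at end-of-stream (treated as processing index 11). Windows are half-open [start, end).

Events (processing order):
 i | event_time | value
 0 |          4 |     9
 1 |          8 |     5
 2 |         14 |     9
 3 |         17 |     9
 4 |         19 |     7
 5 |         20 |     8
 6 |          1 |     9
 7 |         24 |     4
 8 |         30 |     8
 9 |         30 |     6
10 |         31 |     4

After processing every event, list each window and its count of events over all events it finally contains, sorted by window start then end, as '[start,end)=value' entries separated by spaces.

i=0 t=4 v=9: → [0,10); WM=−∞
i=1 t=8 v=5: → [0,10); WM=−∞
i=2 t=14 v=9: → [10,20); WM=−∞
i=3 t=17 v=9: → [10,20); WM=17; [0,10) fires=2
i=4 t=19 v=7: → [10,20); WM=17
i=5 t=20 v=8: → [20,30); WM=17
i=6 t=1 v=9: DROP (t<17-2); WM=17
i=7 t=24 v=4: → [20,30); WM=24; [10,20) fires=3
i=8 t=30 v=8: → [30,40); WM=24
i=9 t=30 v=6: → [30,40); WM=24
i=10 t=31 v=4: → [30,40); WM=24

[0,10)=2 [10,20)=3 [20,30)=2 [30,40)=3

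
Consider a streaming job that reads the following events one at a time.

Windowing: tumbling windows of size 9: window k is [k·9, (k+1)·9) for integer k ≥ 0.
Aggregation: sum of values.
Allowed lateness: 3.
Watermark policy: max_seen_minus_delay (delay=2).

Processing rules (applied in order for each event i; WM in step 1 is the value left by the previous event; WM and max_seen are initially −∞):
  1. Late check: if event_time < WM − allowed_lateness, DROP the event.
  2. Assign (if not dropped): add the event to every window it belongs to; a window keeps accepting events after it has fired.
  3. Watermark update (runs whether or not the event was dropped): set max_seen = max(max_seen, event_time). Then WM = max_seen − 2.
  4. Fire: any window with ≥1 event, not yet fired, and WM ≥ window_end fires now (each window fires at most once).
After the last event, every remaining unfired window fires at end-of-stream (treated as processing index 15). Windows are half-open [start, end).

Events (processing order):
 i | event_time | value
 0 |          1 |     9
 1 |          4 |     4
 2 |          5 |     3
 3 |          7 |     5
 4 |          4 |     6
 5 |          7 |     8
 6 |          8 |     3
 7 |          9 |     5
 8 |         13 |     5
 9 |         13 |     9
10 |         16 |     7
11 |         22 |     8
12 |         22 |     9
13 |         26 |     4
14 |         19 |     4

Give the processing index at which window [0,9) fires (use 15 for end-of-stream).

i=0 t=1 v=9: → [0,9); WM=-1
i=1 t=4 v=4: → [0,9); WM=2
i=2 t=5 v=3: → [0,9); WM=3
i=3 t=7 v=5: → [0,9); WM=5
i=4 t=4 v=6: → [0,9); WM=5
i=5 t=7 v=8: → [0,9); WM=5
i=6 t=8 v=3: → [0,9); WM=6
i=7 t=9 v=5: → [9,18); WM=7
i=8 t=13 v=5: → [9,18); WM=11; [0,9) fires=38
i=9 t=13 v=9: → [9,18); WM=11
i=10 t=16 v=7: → [9,18); WM=14
i=11 t=22 v=8: → [18,27); WM=20; [9,18) fires=26
i=12 t=22 v=9: → [18,27); WM=20
i=13 t=26 v=4: → [18,27); WM=24
i=14 t=19 v=4: DROP (t<24-3); WM=24

8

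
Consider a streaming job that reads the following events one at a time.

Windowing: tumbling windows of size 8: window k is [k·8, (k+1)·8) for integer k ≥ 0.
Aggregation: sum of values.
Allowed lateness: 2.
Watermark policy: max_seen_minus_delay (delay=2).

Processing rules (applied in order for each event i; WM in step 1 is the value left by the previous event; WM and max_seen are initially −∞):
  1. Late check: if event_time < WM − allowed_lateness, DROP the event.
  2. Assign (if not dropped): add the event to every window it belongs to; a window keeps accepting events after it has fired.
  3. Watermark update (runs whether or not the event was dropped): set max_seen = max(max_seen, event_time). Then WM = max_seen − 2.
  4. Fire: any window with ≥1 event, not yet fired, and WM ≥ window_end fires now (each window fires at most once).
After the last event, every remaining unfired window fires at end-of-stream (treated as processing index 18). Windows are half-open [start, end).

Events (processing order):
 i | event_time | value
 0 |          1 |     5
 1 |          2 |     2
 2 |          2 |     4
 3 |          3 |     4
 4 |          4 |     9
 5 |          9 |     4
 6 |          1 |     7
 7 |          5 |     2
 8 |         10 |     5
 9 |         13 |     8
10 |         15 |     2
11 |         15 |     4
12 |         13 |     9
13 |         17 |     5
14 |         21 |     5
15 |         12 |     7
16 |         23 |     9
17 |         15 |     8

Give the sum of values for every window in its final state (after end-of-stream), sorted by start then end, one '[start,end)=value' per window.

i=0 t=1 v=5: → [0,8); WM=-1
i=1 t=2 v=2: → [0,8); WM=0
i=2 t=2 v=4: → [0,8); WM=0
i=3 t=3 v=4: → [0,8); WM=1
i=4 t=4 v=9: → [0,8); WM=2
i=5 t=9 v=4: → [8,16); WM=7
i=6 t=1 v=7: DROP (t<7-2); WM=7
i=7 t=5 v=2: → [0,8); WM=7
i=8 t=10 v=5: → [8,16); WM=8; [0,8) fires=26
i=9 t=13 v=8: → [8,16); WM=11
i=10 t=15 v=2: → [8,16); WM=13
i=11 t=15 v=4: → [8,16); WM=13
i=12 t=13 v=9: → [8,16); WM=13
i=13 t=17 v=5: → [16,24); WM=15
i=14 t=21 v=5: → [16,24); WM=19; [8,16) fires=32
i=15 t=12 v=7: DROP (t<19-2); WM=19
i=16 t=23 v=9: → [16,24); WM=21
i=17 t=15 v=8: DROP (t<21-2); WM=21

[0,8)=26 [8,16)=32 [16,24)=19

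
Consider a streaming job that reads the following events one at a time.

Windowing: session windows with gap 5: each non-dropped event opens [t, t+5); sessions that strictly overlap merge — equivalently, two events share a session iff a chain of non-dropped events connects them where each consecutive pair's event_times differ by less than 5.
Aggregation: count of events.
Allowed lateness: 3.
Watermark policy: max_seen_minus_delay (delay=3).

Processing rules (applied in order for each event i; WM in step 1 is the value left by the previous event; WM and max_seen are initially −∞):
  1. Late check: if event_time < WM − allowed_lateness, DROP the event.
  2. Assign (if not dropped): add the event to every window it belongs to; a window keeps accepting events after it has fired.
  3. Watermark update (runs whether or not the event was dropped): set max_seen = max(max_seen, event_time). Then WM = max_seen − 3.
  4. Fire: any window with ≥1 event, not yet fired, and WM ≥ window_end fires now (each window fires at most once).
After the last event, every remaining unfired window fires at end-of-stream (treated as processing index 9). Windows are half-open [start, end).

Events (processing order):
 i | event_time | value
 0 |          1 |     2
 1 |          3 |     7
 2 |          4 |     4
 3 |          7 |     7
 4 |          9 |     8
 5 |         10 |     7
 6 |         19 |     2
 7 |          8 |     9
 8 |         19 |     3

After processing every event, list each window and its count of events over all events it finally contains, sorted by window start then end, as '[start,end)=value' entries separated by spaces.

[1,15)=6 [19,24)=2

i=0 t=1 v=2: → [1,6); WM=-2
i=1 t=3 v=7: → [1,8); WM=0
i=2 t=4 v=4: → [1,9); WM=1
i=3 t=7 v=7: → [1,12); WM=4
i=4 t=9 v=8: → [1,14); WM=6
i=5 t=10 v=7: → [1,15); WM=7
i=6 t=19 v=2: → [19,24); WM=16
i=7 t=8 v=9: DROP (t<16-3); WM=16
i=8 t=19 v=3: → [19,24); WM=16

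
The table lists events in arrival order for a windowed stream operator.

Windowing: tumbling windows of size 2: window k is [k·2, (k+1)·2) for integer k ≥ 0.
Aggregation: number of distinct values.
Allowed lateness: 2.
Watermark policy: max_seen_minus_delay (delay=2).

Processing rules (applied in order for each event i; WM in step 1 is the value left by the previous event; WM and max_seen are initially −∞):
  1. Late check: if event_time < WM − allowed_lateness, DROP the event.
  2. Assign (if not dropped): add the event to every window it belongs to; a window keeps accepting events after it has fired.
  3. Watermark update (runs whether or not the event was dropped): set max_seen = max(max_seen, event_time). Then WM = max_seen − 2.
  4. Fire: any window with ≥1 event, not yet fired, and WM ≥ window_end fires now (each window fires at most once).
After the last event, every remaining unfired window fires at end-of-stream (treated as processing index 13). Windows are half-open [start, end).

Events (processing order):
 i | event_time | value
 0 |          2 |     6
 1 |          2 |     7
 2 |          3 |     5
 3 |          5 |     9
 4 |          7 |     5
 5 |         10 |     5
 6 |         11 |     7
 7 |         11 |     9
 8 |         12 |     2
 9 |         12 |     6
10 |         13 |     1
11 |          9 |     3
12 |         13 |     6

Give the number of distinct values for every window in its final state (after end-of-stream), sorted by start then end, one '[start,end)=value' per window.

i=0 t=2 v=6: → [2,4); WM=0
i=1 t=2 v=7: → [2,4); WM=0
i=2 t=3 v=5: → [2,4); WM=1
i=3 t=5 v=9: → [4,6); WM=3
i=4 t=7 v=5: → [6,8); WM=5; [2,4) fires=3
i=5 t=10 v=5: → [10,12); WM=8; [4,6) fires=1 [6,8) fires=1
i=6 t=11 v=7: → [10,12); WM=9
i=7 t=11 v=9: → [10,12); WM=9
i=8 t=12 v=2: → [12,14); WM=10
i=9 t=12 v=6: → [12,14); WM=10
i=10 t=13 v=1: → [12,14); WM=11
i=11 t=9 v=3: → [8,10); WM=11; [8,10) fires=1
i=12 t=13 v=6: → [12,14); WM=11

[2,4)=3 [4,6)=1 [6,8)=1 [8,10)=1 [10,12)=3 [12,14)=3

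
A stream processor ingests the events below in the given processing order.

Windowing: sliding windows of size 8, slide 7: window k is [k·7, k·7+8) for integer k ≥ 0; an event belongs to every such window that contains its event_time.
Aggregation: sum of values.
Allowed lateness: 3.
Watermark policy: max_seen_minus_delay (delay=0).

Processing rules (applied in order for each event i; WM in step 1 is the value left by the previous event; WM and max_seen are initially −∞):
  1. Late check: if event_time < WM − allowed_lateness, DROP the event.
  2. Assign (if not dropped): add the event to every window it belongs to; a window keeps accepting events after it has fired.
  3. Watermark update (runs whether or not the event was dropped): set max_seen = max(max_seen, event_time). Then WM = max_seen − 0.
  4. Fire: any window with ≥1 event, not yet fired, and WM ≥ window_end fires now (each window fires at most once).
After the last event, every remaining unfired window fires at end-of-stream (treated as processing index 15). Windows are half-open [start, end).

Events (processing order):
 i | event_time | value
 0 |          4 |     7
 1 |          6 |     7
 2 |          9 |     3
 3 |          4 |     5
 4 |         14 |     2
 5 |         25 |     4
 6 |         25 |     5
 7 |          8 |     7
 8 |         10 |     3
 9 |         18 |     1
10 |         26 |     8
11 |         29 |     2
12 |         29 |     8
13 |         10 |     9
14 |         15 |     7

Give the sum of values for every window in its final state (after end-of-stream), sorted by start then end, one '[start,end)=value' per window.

i=0 t=4 v=7: → [0,8); WM=4
i=1 t=6 v=7: → [0,8); WM=6
i=2 t=9 v=3: → [7,15); WM=9; [0,8) fires=14
i=3 t=4 v=5: DROP (t<9-3); WM=9
i=4 t=14 v=2: → [14,22),[7,15); WM=14
i=5 t=25 v=4: → [21,29); WM=25; [7,15) fires=5 [14,22) fires=2
i=6 t=25 v=5: → [21,29); WM=25
i=7 t=8 v=7: DROP (t<25-3); WM=25
i=8 t=10 v=3: DROP (t<25-3); WM=25
i=9 t=18 v=1: DROP (t<25-3); WM=25
i=10 t=26 v=8: → [21,29); WM=26
i=11 t=29 v=2: → [28,36); WM=29; [21,29) fires=17
i=12 t=29 v=8: → [28,36); WM=29
i=13 t=10 v=9: DROP (t<29-3); WM=29
i=14 t=15 v=7: DROP (t<29-3); WM=29

[0,8)=14 [7,15)=5 [14,22)=2 [21,29)=17 [28,36)=10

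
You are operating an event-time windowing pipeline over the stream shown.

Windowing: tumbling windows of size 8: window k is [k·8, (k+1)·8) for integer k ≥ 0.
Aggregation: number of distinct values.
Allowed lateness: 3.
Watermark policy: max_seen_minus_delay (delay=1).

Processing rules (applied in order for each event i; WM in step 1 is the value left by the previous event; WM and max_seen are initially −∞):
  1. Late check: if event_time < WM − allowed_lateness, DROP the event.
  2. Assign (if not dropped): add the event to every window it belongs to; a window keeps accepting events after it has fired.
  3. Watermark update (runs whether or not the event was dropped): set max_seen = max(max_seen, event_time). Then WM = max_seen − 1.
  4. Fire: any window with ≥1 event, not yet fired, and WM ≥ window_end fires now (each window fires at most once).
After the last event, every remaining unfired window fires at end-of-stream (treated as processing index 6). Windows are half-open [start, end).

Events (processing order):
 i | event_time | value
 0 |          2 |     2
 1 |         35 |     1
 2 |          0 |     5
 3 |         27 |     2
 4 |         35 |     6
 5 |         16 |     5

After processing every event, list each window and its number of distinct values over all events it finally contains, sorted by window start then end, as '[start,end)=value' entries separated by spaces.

i=0 t=2 v=2: → [0,8); WM=1
i=1 t=35 v=1: → [32,40); WM=34; [0,8) fires=1
i=2 t=0 v=5: DROP (t<34-3); WM=34
i=3 t=27 v=2: DROP (t<34-3); WM=34
i=4 t=35 v=6: → [32,40); WM=34
i=5 t=16 v=5: DROP (t<34-3); WM=34

[0,8)=1 [32,40)=2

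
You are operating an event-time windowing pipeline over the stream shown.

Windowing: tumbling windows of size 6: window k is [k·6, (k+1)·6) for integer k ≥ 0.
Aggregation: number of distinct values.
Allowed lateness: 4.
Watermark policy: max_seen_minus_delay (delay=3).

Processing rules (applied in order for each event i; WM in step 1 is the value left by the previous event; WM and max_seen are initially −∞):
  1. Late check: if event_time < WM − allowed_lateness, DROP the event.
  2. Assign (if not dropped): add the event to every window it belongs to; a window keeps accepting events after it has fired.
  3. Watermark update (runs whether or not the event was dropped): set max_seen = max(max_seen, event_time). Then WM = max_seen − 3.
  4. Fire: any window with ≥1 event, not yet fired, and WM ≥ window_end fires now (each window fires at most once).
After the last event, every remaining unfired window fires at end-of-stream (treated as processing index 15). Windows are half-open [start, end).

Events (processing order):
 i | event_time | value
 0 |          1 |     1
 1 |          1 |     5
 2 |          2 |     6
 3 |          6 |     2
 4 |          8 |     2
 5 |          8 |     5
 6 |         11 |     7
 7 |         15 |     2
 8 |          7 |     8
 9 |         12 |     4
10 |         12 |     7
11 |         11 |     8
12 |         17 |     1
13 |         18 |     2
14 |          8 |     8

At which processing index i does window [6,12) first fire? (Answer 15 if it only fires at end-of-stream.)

i=0 t=1 v=1: → [0,6); WM=-2
i=1 t=1 v=5: → [0,6); WM=-2
i=2 t=2 v=6: → [0,6); WM=-1
i=3 t=6 v=2: → [6,12); WM=3
i=4 t=8 v=2: → [6,12); WM=5
i=5 t=8 v=5: → [6,12); WM=5
i=6 t=11 v=7: → [6,12); WM=8; [0,6) fires=3
i=7 t=15 v=2: → [12,18); WM=12; [6,12) fires=3
i=8 t=7 v=8: DROP (t<12-4); WM=12
i=9 t=12 v=4: → [12,18); WM=12
i=10 t=12 v=7: → [12,18); WM=12
i=11 t=11 v=8: → [6,12); WM=12
i=12 t=17 v=1: → [12,18); WM=14
i=13 t=18 v=2: → [18,24); WM=15
i=14 t=8 v=8: DROP (t<15-4); WM=15

7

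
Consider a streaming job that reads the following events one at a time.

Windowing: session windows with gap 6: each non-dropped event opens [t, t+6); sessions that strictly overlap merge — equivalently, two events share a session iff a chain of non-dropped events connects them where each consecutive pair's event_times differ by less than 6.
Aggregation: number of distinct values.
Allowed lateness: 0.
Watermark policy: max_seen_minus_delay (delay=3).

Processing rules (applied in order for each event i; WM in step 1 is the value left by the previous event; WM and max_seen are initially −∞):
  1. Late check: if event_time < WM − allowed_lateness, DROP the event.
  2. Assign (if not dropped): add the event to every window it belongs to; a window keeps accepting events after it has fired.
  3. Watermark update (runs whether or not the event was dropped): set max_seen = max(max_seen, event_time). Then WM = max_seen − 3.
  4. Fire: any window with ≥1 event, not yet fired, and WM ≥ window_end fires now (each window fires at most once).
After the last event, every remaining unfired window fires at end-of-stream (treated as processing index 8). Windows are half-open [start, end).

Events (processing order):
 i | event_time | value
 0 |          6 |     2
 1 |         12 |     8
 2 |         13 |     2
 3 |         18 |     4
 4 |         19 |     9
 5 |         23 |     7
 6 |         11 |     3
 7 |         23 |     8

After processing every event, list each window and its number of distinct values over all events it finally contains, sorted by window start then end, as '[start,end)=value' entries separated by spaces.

[6,12)=1 [12,29)=5

i=0 t=6 v=2: → [6,12); WM=3
i=1 t=12 v=8: → [12,18); WM=9
i=2 t=13 v=2: → [12,19); WM=10
i=3 t=18 v=4: → [12,24); WM=15
i=4 t=19 v=9: → [12,25); WM=16
i=5 t=23 v=7: → [12,29); WM=20
i=6 t=11 v=3: DROP (t<20-0); WM=20
i=7 t=23 v=8: → [12,29); WM=20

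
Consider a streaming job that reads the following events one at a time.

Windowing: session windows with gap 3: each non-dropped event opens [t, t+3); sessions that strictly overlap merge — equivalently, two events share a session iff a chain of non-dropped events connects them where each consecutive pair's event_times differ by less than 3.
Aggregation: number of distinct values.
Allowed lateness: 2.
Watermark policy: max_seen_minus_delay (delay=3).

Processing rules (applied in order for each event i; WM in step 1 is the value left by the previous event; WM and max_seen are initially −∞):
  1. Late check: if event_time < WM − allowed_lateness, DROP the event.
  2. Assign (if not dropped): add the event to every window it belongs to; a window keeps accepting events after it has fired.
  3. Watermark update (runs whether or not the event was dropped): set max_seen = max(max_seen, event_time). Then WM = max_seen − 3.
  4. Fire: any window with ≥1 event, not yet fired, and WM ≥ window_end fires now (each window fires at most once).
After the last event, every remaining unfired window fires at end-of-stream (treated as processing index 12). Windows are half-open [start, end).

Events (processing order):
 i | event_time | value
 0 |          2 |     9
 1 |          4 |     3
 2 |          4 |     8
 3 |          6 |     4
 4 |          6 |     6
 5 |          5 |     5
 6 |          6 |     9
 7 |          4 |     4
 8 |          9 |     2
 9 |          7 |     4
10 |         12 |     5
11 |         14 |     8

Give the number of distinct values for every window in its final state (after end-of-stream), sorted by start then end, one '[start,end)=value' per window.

[2,12)=7 [12,17)=2

i=0 t=2 v=9: → [2,5); WM=-1
i=1 t=4 v=3: → [2,7); WM=1
i=2 t=4 v=8: → [2,7); WM=1
i=3 t=6 v=4: → [2,9); WM=3
i=4 t=6 v=6: → [2,9); WM=3
i=5 t=5 v=5: → [2,9); WM=3
i=6 t=6 v=9: → [2,9); WM=3
i=7 t=4 v=4: → [2,9); WM=3
i=8 t=9 v=2: → [9,12); WM=6
i=9 t=7 v=4: → [2,12); WM=6
i=10 t=12 v=5: → [12,15); WM=9
i=11 t=14 v=8: → [12,17); WM=11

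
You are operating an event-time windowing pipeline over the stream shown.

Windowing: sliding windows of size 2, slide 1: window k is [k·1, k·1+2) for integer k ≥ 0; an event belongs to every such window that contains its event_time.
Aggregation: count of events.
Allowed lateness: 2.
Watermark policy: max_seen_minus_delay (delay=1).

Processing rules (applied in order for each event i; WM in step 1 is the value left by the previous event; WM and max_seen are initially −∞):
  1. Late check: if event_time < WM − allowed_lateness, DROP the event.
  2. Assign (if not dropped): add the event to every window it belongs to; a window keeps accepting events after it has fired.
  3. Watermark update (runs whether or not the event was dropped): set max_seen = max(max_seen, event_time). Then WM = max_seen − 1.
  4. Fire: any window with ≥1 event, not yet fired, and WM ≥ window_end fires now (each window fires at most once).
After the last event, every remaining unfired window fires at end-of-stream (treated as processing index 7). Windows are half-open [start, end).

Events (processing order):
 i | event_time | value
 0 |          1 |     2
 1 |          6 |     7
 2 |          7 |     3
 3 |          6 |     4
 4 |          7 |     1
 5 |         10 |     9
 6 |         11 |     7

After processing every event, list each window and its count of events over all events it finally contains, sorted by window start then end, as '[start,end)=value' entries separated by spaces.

[0,2)=1 [1,3)=1 [5,7)=2 [6,8)=4 [7,9)=2 [9,11)=1 [10,12)=2 [11,13)=1

i=0 t=1 v=2: → [1,3),[0,2); WM=0
i=1 t=6 v=7: → [6,8),[5,7); WM=5; [0,2) fires=1 [1,3) fires=1
i=2 t=7 v=3: → [7,9),[6,8); WM=6
i=3 t=6 v=4: → [6,8),[5,7); WM=6
i=4 t=7 v=1: → [7,9),[6,8); WM=6
i=5 t=10 v=9: → [10,12),[9,11); WM=9; [5,7) fires=2 [6,8) fires=4 [7,9) fires=2
i=6 t=11 v=7: → [11,13),[10,12); WM=10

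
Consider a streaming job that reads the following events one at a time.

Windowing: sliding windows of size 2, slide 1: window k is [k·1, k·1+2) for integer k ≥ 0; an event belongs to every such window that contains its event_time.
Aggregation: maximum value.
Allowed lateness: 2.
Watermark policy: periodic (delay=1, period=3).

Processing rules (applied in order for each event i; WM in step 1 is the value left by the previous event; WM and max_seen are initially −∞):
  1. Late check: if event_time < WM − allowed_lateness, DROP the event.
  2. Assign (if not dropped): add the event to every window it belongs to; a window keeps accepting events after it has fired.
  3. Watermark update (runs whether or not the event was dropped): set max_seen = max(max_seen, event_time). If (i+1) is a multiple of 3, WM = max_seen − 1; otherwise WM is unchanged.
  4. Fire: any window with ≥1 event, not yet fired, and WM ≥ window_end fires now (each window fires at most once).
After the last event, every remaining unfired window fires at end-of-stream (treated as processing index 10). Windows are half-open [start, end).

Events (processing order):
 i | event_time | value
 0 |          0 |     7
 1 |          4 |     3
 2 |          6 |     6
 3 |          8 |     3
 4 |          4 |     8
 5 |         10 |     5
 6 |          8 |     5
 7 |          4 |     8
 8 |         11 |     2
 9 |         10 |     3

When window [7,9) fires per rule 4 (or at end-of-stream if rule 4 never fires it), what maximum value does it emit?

i=0 t=0 v=7: → [0,2); WM=−∞
i=1 t=4 v=3: → [4,6),[3,5); WM=−∞
i=2 t=6 v=6: → [6,8),[5,7); WM=5; [0,2) fires=7 [3,5) fires=3
i=3 t=8 v=3: → [8,10),[7,9); WM=5
i=4 t=4 v=8: → [4,6),[3,5); WM=5
i=5 t=10 v=5: → [10,12),[9,11); WM=9; [4,6) fires=8 [5,7) fires=6 [6,8) fires=6 [7,9) fires=3
i=6 t=8 v=5: → [8,10),[7,9); WM=9
i=7 t=4 v=8: DROP (t<9-2); WM=9
i=8 t=11 v=2: → [11,13),[10,12); WM=10; [8,10) fires=5
i=9 t=10 v=3: → [10,12),[9,11); WM=10

3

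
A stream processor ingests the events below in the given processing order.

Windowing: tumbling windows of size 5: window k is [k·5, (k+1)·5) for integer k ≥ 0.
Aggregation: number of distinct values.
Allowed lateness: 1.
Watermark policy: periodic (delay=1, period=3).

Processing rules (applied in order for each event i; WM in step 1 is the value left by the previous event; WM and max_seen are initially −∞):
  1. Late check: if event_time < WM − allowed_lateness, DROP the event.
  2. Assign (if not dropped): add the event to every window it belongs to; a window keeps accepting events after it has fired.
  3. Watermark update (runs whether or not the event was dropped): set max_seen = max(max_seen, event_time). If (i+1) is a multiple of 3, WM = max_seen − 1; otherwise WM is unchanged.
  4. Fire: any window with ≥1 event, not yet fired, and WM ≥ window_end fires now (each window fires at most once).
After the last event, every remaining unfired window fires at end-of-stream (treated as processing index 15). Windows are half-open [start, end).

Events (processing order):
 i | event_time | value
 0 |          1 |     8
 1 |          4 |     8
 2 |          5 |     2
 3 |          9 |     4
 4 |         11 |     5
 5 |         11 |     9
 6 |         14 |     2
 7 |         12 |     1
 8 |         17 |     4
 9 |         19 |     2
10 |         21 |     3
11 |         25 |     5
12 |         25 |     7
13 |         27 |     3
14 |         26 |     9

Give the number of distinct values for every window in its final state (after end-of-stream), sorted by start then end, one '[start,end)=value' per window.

[0,5)=1 [5,10)=2 [10,15)=4 [15,20)=2 [20,25)=1 [25,30)=4

i=0 t=1 v=8: → [0,5); WM=−∞
i=1 t=4 v=8: → [0,5); WM=−∞
i=2 t=5 v=2: → [5,10); WM=4
i=3 t=9 v=4: → [5,10); WM=4
i=4 t=11 v=5: → [10,15); WM=4
i=5 t=11 v=9: → [10,15); WM=10; [0,5) fires=1 [5,10) fires=2
i=6 t=14 v=2: → [10,15); WM=10
i=7 t=12 v=1: → [10,15); WM=10
i=8 t=17 v=4: → [15,20); WM=16; [10,15) fires=4
i=9 t=19 v=2: → [15,20); WM=16
i=10 t=21 v=3: → [20,25); WM=16
i=11 t=25 v=5: → [25,30); WM=24; [15,20) fires=2
i=12 t=25 v=7: → [25,30); WM=24
i=13 t=27 v=3: → [25,30); WM=24
i=14 t=26 v=9: → [25,30); WM=26; [20,25) fires=1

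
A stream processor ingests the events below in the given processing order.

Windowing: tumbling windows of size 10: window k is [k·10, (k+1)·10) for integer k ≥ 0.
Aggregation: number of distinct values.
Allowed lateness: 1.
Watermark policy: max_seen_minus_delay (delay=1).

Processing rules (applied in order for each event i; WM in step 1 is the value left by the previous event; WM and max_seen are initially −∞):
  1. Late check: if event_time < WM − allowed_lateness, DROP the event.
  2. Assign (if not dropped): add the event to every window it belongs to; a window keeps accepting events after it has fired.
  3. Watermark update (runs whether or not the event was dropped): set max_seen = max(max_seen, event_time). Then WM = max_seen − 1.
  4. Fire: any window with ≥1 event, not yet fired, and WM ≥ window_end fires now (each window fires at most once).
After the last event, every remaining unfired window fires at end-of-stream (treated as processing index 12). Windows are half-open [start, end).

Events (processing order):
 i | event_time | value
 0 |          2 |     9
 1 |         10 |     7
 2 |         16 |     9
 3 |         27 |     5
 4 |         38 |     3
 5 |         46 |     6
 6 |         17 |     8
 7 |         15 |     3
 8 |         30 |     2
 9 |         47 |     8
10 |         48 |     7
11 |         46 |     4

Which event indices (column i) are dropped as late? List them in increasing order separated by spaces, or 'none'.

i=0 t=2 v=9: → [0,10); WM=1
i=1 t=10 v=7: → [10,20); WM=9
i=2 t=16 v=9: → [10,20); WM=15; [0,10) fires=1
i=3 t=27 v=5: → [20,30); WM=26; [10,20) fires=2
i=4 t=38 v=3: → [30,40); WM=37; [20,30) fires=1
i=5 t=46 v=6: → [40,50); WM=45; [30,40) fires=1
i=6 t=17 v=8: DROP (t<45-1); WM=45
i=7 t=15 v=3: DROP (t<45-1); WM=45
i=8 t=30 v=2: DROP (t<45-1); WM=45
i=9 t=47 v=8: → [40,50); WM=46
i=10 t=48 v=7: → [40,50); WM=47
i=11 t=46 v=4: → [40,50); WM=47

6 7 8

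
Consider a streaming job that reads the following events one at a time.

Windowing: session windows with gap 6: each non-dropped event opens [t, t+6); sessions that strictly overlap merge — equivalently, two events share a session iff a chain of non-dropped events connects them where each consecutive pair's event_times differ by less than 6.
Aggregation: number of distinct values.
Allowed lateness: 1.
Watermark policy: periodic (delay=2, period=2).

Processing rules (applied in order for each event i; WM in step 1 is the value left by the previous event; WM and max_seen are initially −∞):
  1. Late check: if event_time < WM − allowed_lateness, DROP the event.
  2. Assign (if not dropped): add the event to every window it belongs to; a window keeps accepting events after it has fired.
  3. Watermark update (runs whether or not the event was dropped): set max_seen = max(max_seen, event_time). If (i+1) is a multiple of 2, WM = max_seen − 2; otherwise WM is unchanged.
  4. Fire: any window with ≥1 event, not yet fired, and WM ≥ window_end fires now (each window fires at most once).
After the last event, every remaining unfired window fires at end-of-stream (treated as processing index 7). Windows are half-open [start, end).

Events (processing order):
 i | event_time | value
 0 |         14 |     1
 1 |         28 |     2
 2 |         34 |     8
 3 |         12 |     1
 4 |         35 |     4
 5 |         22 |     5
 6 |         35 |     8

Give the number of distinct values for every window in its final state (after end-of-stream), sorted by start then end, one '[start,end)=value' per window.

i=0 t=14 v=1: → [14,20); WM=−∞
i=1 t=28 v=2: → [28,34); WM=26
i=2 t=34 v=8: → [34,40); WM=26
i=3 t=12 v=1: DROP (t<26-1); WM=32
i=4 t=35 v=4: → [34,41); WM=32
i=5 t=22 v=5: DROP (t<32-1); WM=33
i=6 t=35 v=8: → [34,41); WM=33

[14,20)=1 [28,34)=1 [34,41)=2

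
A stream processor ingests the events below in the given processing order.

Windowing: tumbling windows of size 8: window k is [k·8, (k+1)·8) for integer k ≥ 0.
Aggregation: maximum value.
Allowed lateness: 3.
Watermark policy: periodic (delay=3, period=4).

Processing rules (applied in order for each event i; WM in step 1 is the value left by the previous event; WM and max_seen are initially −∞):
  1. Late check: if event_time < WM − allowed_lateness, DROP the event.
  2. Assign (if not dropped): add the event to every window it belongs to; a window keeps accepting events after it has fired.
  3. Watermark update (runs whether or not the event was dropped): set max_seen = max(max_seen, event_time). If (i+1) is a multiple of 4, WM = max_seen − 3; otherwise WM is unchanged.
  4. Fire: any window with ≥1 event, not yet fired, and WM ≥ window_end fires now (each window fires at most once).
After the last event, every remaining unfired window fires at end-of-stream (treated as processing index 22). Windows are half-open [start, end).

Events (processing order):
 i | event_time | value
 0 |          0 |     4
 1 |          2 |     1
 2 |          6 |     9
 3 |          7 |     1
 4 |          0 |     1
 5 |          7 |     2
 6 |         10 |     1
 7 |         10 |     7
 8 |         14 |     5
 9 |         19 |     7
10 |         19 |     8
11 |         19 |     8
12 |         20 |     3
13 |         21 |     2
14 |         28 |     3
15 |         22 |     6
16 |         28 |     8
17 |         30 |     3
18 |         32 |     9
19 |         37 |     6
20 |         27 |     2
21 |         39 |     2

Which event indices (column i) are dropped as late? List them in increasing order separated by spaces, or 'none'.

i=0 t=0 v=4: → [0,8); WM=−∞
i=1 t=2 v=1: → [0,8); WM=−∞
i=2 t=6 v=9: → [0,8); WM=−∞
i=3 t=7 v=1: → [0,8); WM=4
i=4 t=0 v=1: DROP (t<4-3); WM=4
i=5 t=7 v=2: → [0,8); WM=4
i=6 t=10 v=1: → [8,16); WM=4
i=7 t=10 v=7: → [8,16); WM=7
i=8 t=14 v=5: → [8,16); WM=7
i=9 t=19 v=7: → [16,24); WM=7
i=10 t=19 v=8: → [16,24); WM=7
i=11 t=19 v=8: → [16,24); WM=16; [0,8) fires=9 [8,16) fires=7
i=12 t=20 v=3: → [16,24); WM=16
i=13 t=21 v=2: → [16,24); WM=16
i=14 t=28 v=3: → [24,32); WM=16
i=15 t=22 v=6: → [16,24); WM=25; [16,24) fires=8
i=16 t=28 v=8: → [24,32); WM=25
i=17 t=30 v=3: → [24,32); WM=25
i=18 t=32 v=9: → [32,40); WM=25
i=19 t=37 v=6: → [32,40); WM=34; [24,32) fires=8
i=20 t=27 v=2: DROP (t<34-3); WM=34
i=21 t=39 v=2: → [32,40); WM=34

4 20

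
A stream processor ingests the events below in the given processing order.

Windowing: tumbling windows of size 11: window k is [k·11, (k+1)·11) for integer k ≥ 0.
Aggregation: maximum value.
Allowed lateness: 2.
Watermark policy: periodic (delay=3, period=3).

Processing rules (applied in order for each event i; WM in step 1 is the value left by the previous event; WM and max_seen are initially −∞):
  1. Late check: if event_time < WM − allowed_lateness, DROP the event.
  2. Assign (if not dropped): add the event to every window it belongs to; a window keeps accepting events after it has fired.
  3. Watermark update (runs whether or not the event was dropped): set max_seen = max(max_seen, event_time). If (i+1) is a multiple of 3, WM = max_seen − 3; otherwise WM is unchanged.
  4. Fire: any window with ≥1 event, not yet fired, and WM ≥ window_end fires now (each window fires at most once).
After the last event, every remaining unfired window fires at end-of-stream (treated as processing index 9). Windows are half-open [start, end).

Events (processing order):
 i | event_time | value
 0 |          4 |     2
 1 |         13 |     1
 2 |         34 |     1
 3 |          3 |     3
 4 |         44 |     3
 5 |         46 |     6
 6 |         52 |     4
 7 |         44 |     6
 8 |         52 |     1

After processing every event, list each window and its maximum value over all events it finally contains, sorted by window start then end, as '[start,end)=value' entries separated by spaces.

i=0 t=4 v=2: → [0,11); WM=−∞
i=1 t=13 v=1: → [11,22); WM=−∞
i=2 t=34 v=1: → [33,44); WM=31; [0,11) fires=2 [11,22) fires=1
i=3 t=3 v=3: DROP (t<31-2); WM=31
i=4 t=44 v=3: → [44,55); WM=31
i=5 t=46 v=6: → [44,55); WM=43
i=6 t=52 v=4: → [44,55); WM=43
i=7 t=44 v=6: → [44,55); WM=43
i=8 t=52 v=1: → [44,55); WM=49; [33,44) fires=1

[0,11)=2 [11,22)=1 [33,44)=1 [44,55)=6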